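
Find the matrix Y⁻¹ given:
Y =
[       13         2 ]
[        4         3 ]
det(Y) = 31
Y⁻¹ =
[     3/31     -2/31 ]
[    -4/31     13/31 ]

For a 2×2 matrix Y = [[a, b], [c, d]] with det(Y) ≠ 0, Y⁻¹ = (1/det(Y)) * [[d, -b], [-c, a]].
det(Y) = (13)*(3) - (2)*(4) = 39 - 8 = 31.
Y⁻¹ = (1/31) * [[3, -2], [-4, 13]].
Dividing each entry by 31 and reducing:
Y⁻¹ =
[     3/31     -2/31 ]
[    -4/31     13/31 ]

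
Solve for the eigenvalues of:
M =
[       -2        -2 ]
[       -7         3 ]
λ = -4, 5

Solve det(M - λI) = 0. For a 2×2 matrix the characteristic equation is λ² - (trace)λ + det = 0.
trace(M) = a + d = -2 + 3 = 1.
det(M) = a*d - b*c = (-2)*(3) - (-2)*(-7) = -6 - 14 = -20.
Characteristic equation: λ² - (1)λ + (-20) = 0.
Discriminant = (1)² - 4*(-20) = 1 + 80 = 81.
λ = (1 ± √81) / 2 = (1 ± 9) / 2 = -4, 5.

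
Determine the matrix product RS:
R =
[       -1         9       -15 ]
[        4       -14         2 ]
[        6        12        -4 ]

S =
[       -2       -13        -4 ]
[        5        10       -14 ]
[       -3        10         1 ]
RS =
[       92       -47      -137 ]
[      -84      -172       182 ]
[       60         2      -196 ]

Matrix multiplication: (RS)[i][j] = sum over k of R[i][k] * S[k][j].
  (RS)[0][0] = (-1)*(-2) + (9)*(5) + (-15)*(-3) = 92
  (RS)[0][1] = (-1)*(-13) + (9)*(10) + (-15)*(10) = -47
  (RS)[0][2] = (-1)*(-4) + (9)*(-14) + (-15)*(1) = -137
  (RS)[1][0] = (4)*(-2) + (-14)*(5) + (2)*(-3) = -84
  (RS)[1][1] = (4)*(-13) + (-14)*(10) + (2)*(10) = -172
  (RS)[1][2] = (4)*(-4) + (-14)*(-14) + (2)*(1) = 182
  (RS)[2][0] = (6)*(-2) + (12)*(5) + (-4)*(-3) = 60
  (RS)[2][1] = (6)*(-13) + (12)*(10) + (-4)*(10) = 2
  (RS)[2][2] = (6)*(-4) + (12)*(-14) + (-4)*(1) = -196
RS =
[       92       -47      -137 ]
[      -84      -172       182 ]
[       60         2      -196 ]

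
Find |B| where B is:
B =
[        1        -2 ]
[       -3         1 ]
det(B) = -5

For a 2×2 matrix [[a, b], [c, d]], det = a*d - b*c.
det(B) = (1)*(1) - (-2)*(-3) = 1 - 6 = -5.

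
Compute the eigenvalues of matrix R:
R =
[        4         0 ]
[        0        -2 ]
λ = -2, 4

Solve det(R - λI) = 0. For a 2×2 matrix the characteristic equation is λ² - (trace)λ + det = 0.
trace(R) = a + d = 4 - 2 = 2.
det(R) = a*d - b*c = (4)*(-2) - (0)*(0) = -8 - 0 = -8.
Characteristic equation: λ² - (2)λ + (-8) = 0.
Discriminant = (2)² - 4*(-8) = 4 + 32 = 36.
λ = (2 ± √36) / 2 = (2 ± 6) / 2 = -2, 4.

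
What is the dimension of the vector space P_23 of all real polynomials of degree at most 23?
Dimension = 24

A polynomial of degree at most 23 can be written as a₀ + a₁x + a₂x² + … + a_23x^23, with 24 free coefficients a₀, …, a_23.
The set {1, x, x², …, x^23} is a basis: it spans P_23 (every such polynomial is a linear combination of these) and is linearly independent (a polynomial is zero iff all its coefficients are zero).
Therefore dim(P_23) = 23 + 1 = 24.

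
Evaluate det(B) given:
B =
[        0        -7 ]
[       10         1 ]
det(B) = 70

For a 2×2 matrix [[a, b], [c, d]], det = a*d - b*c.
det(B) = (0)*(1) - (-7)*(10) = 0 + 70 = 70.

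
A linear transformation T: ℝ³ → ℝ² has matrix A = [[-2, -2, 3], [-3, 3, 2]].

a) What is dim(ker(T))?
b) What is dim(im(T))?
dim(ker) = 1, dim(im) = 2

The two rows are not scalar multiples of one another (no single k satisfies row 2 = k × row 1), so they are linearly independent.
Thus rank(A) = 2.
dim(im(T)) = rank(A) = 2.
By the rank-nullity theorem applied to T: ℝ³ → ℝ², rank(A) + nullity(A) = 3 (the domain dimension), so dim(ker(T)) = 3 - 2 = 1.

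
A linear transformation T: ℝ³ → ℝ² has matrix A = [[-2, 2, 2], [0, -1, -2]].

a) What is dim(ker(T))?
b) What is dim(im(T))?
dim(ker) = 1, dim(im) = 2

The two rows are not scalar multiples of one another (no single k satisfies row 2 = k × row 1), so they are linearly independent.
Thus rank(A) = 2.
dim(im(T)) = rank(A) = 2.
By the rank-nullity theorem applied to T: ℝ³ → ℝ², rank(A) + nullity(A) = 3 (the domain dimension), so dim(ker(T)) = 3 - 2 = 1.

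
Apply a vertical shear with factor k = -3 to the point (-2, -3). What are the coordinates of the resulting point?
(-2, 3)

Shear matrix for vertical shear with factor k = -3:
[[1, 0], [-3, 1]]
Result: (-2, -3) → (-2, 3)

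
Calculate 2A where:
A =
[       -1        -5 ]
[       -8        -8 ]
2A =
[       -2       -10 ]
[      -16       -16 ]

Scalar multiplication is elementwise: (2A)[i][j] = 2 * A[i][j].
  (2A)[0][0] = 2 * (-1) = -2
  (2A)[0][1] = 2 * (-5) = -10
  (2A)[1][0] = 2 * (-8) = -16
  (2A)[1][1] = 2 * (-8) = -16
2A =
[       -2       -10 ]
[      -16       -16 ]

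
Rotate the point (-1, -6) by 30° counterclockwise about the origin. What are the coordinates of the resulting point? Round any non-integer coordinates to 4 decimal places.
(2.1340, -5.6962)

Rotation matrix R(θ) = [[cos θ, -sin θ], [sin θ, cos θ]]; for θ = 30°:
R = [[√3/2, -1/2], [1/2, √3/2]]
Result: R × [-1, -6]ᵀ = [√3/2·-1 + (-1/2)·-6, 1/2·-1 + (√3/2)·-6]ᵀ = (2.1340, -5.6962)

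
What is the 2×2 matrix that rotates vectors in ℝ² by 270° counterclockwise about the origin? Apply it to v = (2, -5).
R = [[0, 1], [-1, 0]]; R·v = (-5, -2)

A counterclockwise rotation by angle θ in ℝ² has matrix R(θ) = [[cos θ, -sin θ], [sin θ, cos θ]].
For θ = 270°: cos θ = 0, sin θ = -1.
R(270°) = [[0, 1], [-1, 0]].
R·v = [0·2 + (1)·-5, -1·2 + 0·-5] = (-5, -2).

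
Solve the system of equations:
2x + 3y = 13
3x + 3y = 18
x = 5, y = 1

Use elimination (row reduction):
Equation 1: 2x + 3y = 13.
Equation 2: 3x + 3y = 18.
Multiply Eq1 by 3 and Eq2 by 2: 6x + 9y = 39;  6x + 6y = 36.
Subtract: (-3)y = -3, so y = 1.
Back-substitute into Eq1: 2x + 3*(1) = 13, so x = 5.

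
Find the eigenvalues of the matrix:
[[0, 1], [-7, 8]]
λ = 1 and λ = 7

Characteristic equation: det(A - λI) = 0
λ² - (trace)λ + (det) = 0
λ² - (8)λ + (7) = 0
λ² - 8λ + 7 = 0
Solving: λ = 1, 7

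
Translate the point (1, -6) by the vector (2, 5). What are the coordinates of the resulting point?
(3, -1)

Translation by (2, 5):
x' = 1 + 2 = 3
y' = -6 + 5 = -1
Homogeneous matrix: [[1, 0, 2], [0, 1, 5], [0, 0, 1]]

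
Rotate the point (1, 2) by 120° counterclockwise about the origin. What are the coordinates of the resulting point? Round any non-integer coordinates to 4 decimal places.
(-2.2321, -0.1340)

Rotation matrix R(θ) = [[cos θ, -sin θ], [sin θ, cos θ]]; for θ = 120°:
R = [[-1/2, -√3/2], [√3/2, -1/2]]
Result: R × [1, 2]ᵀ = [-1/2·1 + (-√3/2)·2, √3/2·1 + (-1/2)·2]ᵀ = (-2.2321, -0.1340)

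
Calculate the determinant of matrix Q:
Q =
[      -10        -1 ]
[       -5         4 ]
det(Q) = -45

For a 2×2 matrix [[a, b], [c, d]], det = a*d - b*c.
det(Q) = (-10)*(4) - (-1)*(-5) = -40 - 5 = -45.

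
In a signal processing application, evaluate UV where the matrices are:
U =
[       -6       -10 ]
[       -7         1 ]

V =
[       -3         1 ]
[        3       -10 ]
UV =
[      -12        94 ]
[       24       -17 ]

Matrix multiplication: (UV)[i][j] = sum over k of U[i][k] * V[k][j].
  (UV)[0][0] = (-6)*(-3) + (-10)*(3) = -12
  (UV)[0][1] = (-6)*(1) + (-10)*(-10) = 94
  (UV)[1][0] = (-7)*(-3) + (1)*(3) = 24
  (UV)[1][1] = (-7)*(1) + (1)*(-10) = -17
UV =
[      -12        94 ]
[       24       -17 ]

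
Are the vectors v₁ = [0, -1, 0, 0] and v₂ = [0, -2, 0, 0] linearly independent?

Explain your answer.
No, linearly dependent (v₂ = 2·v₁)

Check whether there is a scalar k with v₂ = k·v₁.
Comparing components, k = 2 satisfies 2·[0, -1, 0, 0] = [0, -2, 0, 0].
Since v₂ is a scalar multiple of v₁, the two vectors are linearly dependent.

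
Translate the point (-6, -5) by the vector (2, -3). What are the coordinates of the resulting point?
(-4, -8)

Translation by (2, -3):
x' = -6 + 2 = -4
y' = -5 + -3 = -8
Homogeneous matrix: [[1, 0, 2], [0, 1, -3], [0, 0, 1]]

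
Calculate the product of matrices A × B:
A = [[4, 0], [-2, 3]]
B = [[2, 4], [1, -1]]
[[8, 16], [-1, -11]]

Matrix multiplication:
C[0][0] = 4×2 + 0×1 = 8
C[0][1] = 4×4 + 0×-1 = 16
C[1][0] = -2×2 + 3×1 = -1
C[1][1] = -2×4 + 3×-1 = -11
Result: [[8, 16], [-1, -11]]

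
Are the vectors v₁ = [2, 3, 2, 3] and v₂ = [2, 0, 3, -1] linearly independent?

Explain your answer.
Yes, linearly independent

Two vectors are linearly dependent iff one is a scalar multiple of the other.
No single scalar k satisfies v₂ = k·v₁ (the ratios of corresponding entries disagree), so v₁ and v₂ are linearly independent.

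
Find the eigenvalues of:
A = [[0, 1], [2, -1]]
λ = -2, 1

Solve det(A - λI) = 0. For a 2×2 matrix this is λ² - (trace)λ + det = 0.
trace(A) = 0 - 1 = -1.
det(A) = (0)*(-1) - (1)*(2) = 0 - 2 = -2.
Characteristic equation: λ² - (-1)λ + (-2) = 0.
Discriminant: (-1)² - 4*(-2) = 1 + 8 = 9.
Roots: λ = (-1 ± √9) / 2 = -2, 1.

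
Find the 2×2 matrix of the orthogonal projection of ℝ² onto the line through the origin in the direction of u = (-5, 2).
[[25/29, -10/29], [-10/29, 4/29]]

The orthogonal projection onto the line spanned by a nonzero vector u = (a, b) has matrix P = (u uᵀ) / (uᵀ u) = (1/(a² + b²)) · [[a², ab], [ab, b²]].
Here u = (-5, 2), so a² + b² = 25 + 4 = 29.
P = (1/29) · [[25, -10], [-10, 4]] = [[25/29, -10/29], [-10/29, 4/29]].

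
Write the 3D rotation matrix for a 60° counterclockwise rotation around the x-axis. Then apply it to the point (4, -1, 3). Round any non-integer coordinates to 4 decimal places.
R = [[1, 0, 0], [0, 1/2, -√3/2], [0, √3/2, 1/2]]; R·(4, -1, 3) = (4.0000, -3.0981, 0.6340)

Rotation matrix for 60° around x-axis:
cos(60°) = 1/2, sin(60°) = √3/2
R = [[1, 0, 0], [0, 1/2, -√3/2], [0, √3/2, 1/2]]
Apply to (4, -1, 3): R·[4, -1, 3]ᵀ = (4.0000, -3.0981, 0.6340)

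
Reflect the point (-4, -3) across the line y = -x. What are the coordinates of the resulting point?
(3, 4)

Reflection across line y = -x: (-4, -3) → (3, 4)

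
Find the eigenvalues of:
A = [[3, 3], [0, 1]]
λ = 1, 3

Solve det(A - λI) = 0. For a 2×2 matrix this is λ² - (trace)λ + det = 0.
trace(A) = 3 + 1 = 4.
det(A) = (3)*(1) - (3)*(0) = 3 - 0 = 3.
Characteristic equation: λ² - (4)λ + (3) = 0.
Discriminant: (4)² - 4*(3) = 16 - 12 = 4.
Roots: λ = (4 ± √4) / 2 = 1, 3.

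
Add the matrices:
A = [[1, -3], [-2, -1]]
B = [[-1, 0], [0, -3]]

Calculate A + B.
[[0, -3], [-2, -4]]

Add corresponding elements:
(1)+(-1)=0
(-3)+(0)=-3
(-2)+(0)=-2
(-1)+(-3)=-4
A + B = [[0, -3], [-2, -4]]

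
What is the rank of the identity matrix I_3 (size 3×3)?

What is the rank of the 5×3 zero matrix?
rank(I_3) = 3, rank(0) = 0

The identity I_3 has 3 columns that are the standard basis vectors e_1, …, e_3. These are linearly independent, so all 3 columns are pivots and rank(I_3) = 3.
The 5×3 zero matrix has every entry zero, so every row is the zero row and there are no pivots; rank(0) = 0.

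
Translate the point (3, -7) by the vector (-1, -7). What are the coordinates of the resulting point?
(2, -14)

Translation by (-1, -7):
x' = 3 + -1 = 2
y' = -7 + -7 = -14
Homogeneous matrix: [[1, 0, -1], [0, 1, -7], [0, 0, 1]]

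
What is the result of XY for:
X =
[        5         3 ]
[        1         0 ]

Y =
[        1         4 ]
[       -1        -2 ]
XY =
[        2        14 ]
[        1         4 ]

Matrix multiplication: (XY)[i][j] = sum over k of X[i][k] * Y[k][j].
  (XY)[0][0] = (5)*(1) + (3)*(-1) = 2
  (XY)[0][1] = (5)*(4) + (3)*(-2) = 14
  (XY)[1][0] = (1)*(1) + (0)*(-1) = 1
  (XY)[1][1] = (1)*(4) + (0)*(-2) = 4
XY =
[        2        14 ]
[        1         4 ]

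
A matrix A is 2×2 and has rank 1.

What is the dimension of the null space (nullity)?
1

The rank-nullity theorem for an m×n matrix states:
rank(A) + nullity(A) = n (the number of columns).
Here n = 2 and rank(A) = 1, so nullity(A) = 2 - 1 = 1.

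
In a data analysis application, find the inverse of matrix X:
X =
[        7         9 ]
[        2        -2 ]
det(X) = -32
X⁻¹ =
[     1/16      9/32 ]
[     1/16     -7/32 ]

For a 2×2 matrix X = [[a, b], [c, d]] with det(X) ≠ 0, X⁻¹ = (1/det(X)) * [[d, -b], [-c, a]].
det(X) = (7)*(-2) - (9)*(2) = -14 - 18 = -32.
X⁻¹ = (1/-32) * [[-2, -9], [-2, 7]].
Dividing each entry by -32 and reducing:
X⁻¹ =
[     1/16      9/32 ]
[     1/16     -7/32 ]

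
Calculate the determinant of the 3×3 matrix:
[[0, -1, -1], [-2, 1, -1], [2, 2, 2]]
4

Expansion along first row:
det = 0·det([[1,-1],[2,2]]) - -1·det([[-2,-1],[2,2]]) + -1·det([[-2,1],[2,2]])
    = 0·(1·2 - -1·2) - -1·(-2·2 - -1·2) + -1·(-2·2 - 1·2)
    = 0·4 - -1·-2 + -1·-6
    = 0 + -2 + 6 = 4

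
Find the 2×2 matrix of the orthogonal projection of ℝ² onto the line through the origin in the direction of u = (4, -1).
[[16/17, -4/17], [-4/17, 1/17]]

The orthogonal projection onto the line spanned by a nonzero vector u = (a, b) has matrix P = (u uᵀ) / (uᵀ u) = (1/(a² + b²)) · [[a², ab], [ab, b²]].
Here u = (4, -1), so a² + b² = 16 + 1 = 17.
P = (1/17) · [[16, -4], [-4, 1]] = [[16/17, -4/17], [-4/17, 1/17]].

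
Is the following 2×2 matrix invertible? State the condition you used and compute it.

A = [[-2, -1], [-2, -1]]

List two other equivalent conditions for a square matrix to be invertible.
No, not invertible; det(A) = 0 (two rows are equal, so the rows are linearly dependent). Equivalent conditions (failing for this A): rank(A) < 2; Ax = 0 has non-trivial solutions; 0 is an eigenvalue; the columns are linearly dependent.

To check invertibility, compute det(A).
In this matrix, row 0 and the last row are identical, so one row is a scalar multiple of another and the rows are linearly dependent.
A matrix with linearly dependent rows has det = 0 and is not invertible.
Equivalent failed conditions:
- rank(A) < 2.
- Ax = 0 has non-trivial solutions.
- 0 is an eigenvalue.
- The columns are linearly dependent.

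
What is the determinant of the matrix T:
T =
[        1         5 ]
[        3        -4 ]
det(T) = -19

For a 2×2 matrix [[a, b], [c, d]], det = a*d - b*c.
det(T) = (1)*(-4) - (5)*(3) = -4 - 15 = -19.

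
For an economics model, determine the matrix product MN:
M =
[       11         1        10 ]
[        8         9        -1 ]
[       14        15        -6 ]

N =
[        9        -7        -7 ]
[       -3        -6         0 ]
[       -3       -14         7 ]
MN =
[       66      -223        -7 ]
[       48       -96       -63 ]
[       99      -104      -140 ]

Matrix multiplication: (MN)[i][j] = sum over k of M[i][k] * N[k][j].
  (MN)[0][0] = (11)*(9) + (1)*(-3) + (10)*(-3) = 66
  (MN)[0][1] = (11)*(-7) + (1)*(-6) + (10)*(-14) = -223
  (MN)[0][2] = (11)*(-7) + (1)*(0) + (10)*(7) = -7
  (MN)[1][0] = (8)*(9) + (9)*(-3) + (-1)*(-3) = 48
  (MN)[1][1] = (8)*(-7) + (9)*(-6) + (-1)*(-14) = -96
  (MN)[1][2] = (8)*(-7) + (9)*(0) + (-1)*(7) = -63
  (MN)[2][0] = (14)*(9) + (15)*(-3) + (-6)*(-3) = 99
  (MN)[2][1] = (14)*(-7) + (15)*(-6) + (-6)*(-14) = -104
  (MN)[2][2] = (14)*(-7) + (15)*(0) + (-6)*(7) = -140
MN =
[       66      -223        -7 ]
[       48       -96       -63 ]
[       99      -104      -140 ]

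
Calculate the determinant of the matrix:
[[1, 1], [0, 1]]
1

For a 2×2 matrix [[a, b], [c, d]], det = ad - bc
det = (1)(1) - (1)(0) = 1 - 0 = 1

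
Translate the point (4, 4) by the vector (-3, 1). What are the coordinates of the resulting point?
(1, 5)

Translation by (-3, 1):
x' = 4 + -3 = 1
y' = 4 + 1 = 5
Homogeneous matrix: [[1, 0, -3], [0, 1, 1], [0, 0, 1]]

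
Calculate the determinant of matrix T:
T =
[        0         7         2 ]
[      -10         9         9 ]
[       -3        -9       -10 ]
det(T) = -655

Expand along row 0 (cofactor expansion): det(T) = a*(e*i - f*h) - b*(d*i - f*g) + c*(d*h - e*g), where the 3×3 is [[a, b, c], [d, e, f], [g, h, i]].
Minor M_00 = (9)*(-10) - (9)*(-9) = -90 + 81 = -9.
Minor M_01 = (-10)*(-10) - (9)*(-3) = 100 + 27 = 127.
Minor M_02 = (-10)*(-9) - (9)*(-3) = 90 + 27 = 117.
det(T) = (0)*(-9) - (7)*(127) + (2)*(117) = 0 - 889 + 234 = -655.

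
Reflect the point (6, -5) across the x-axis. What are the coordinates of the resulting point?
(6, 5)

Reflection across x-axis: (6, -5) → (6, 5)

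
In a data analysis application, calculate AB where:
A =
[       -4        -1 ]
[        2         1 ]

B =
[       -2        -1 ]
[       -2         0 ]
AB =
[       10         4 ]
[       -6        -2 ]

Matrix multiplication: (AB)[i][j] = sum over k of A[i][k] * B[k][j].
  (AB)[0][0] = (-4)*(-2) + (-1)*(-2) = 10
  (AB)[0][1] = (-4)*(-1) + (-1)*(0) = 4
  (AB)[1][0] = (2)*(-2) + (1)*(-2) = -6
  (AB)[1][1] = (2)*(-1) + (1)*(0) = -2
AB =
[       10         4 ]
[       -6        -2 ]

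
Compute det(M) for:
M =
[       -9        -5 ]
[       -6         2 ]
det(M) = -48

For a 2×2 matrix [[a, b], [c, d]], det = a*d - b*c.
det(M) = (-9)*(2) - (-5)*(-6) = -18 - 30 = -48.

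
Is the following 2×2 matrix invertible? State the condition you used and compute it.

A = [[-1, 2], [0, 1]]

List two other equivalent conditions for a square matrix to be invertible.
Yes, invertible; det(A) = -1 ≠ 0. Equivalent conditions: rank(A) = 2; Ax = 0 has only the trivial solution; 0 is not an eigenvalue; the columns of A are linearly independent.

To check invertibility, compute det(A).
The given matrix is triangular, so det(A) equals the product of its diagonal entries = -1 ≠ 0.
Since det(A) ≠ 0, A is invertible.
Equivalent conditions for a square matrix A to be invertible:
- rank(A) = 2 (full rank).
- The homogeneous system Ax = 0 has only the trivial solution x = 0.
- 0 is not an eigenvalue of A.
- The columns (equivalently rows) of A are linearly independent.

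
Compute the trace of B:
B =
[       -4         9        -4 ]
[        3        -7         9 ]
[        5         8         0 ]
tr(B) = -4 - 7 + 0 = -11

The trace of a square matrix is the sum of its diagonal entries.
Diagonal entries of B: B[0][0] = -4, B[1][1] = -7, B[2][2] = 0.
tr(B) = -4 - 7 + 0 = -11.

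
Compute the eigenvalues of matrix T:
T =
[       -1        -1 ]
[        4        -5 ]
λ = -3, -3

Solve det(T - λI) = 0. For a 2×2 matrix the characteristic equation is λ² - (trace)λ + det = 0.
trace(T) = a + d = -1 - 5 = -6.
det(T) = a*d - b*c = (-1)*(-5) - (-1)*(4) = 5 + 4 = 9.
Characteristic equation: λ² - (-6)λ + (9) = 0.
Discriminant = (-6)² - 4*(9) = 36 - 36 = 0.
λ = (-6 ± √0) / 2 = (-6 ± 0) / 2 = -3, -3.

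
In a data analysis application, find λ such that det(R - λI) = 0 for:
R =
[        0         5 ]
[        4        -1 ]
λ = -5, 4

Solve det(R - λI) = 0. For a 2×2 matrix the characteristic equation is λ² - (trace)λ + det = 0.
trace(R) = a + d = 0 - 1 = -1.
det(R) = a*d - b*c = (0)*(-1) - (5)*(4) = 0 - 20 = -20.
Characteristic equation: λ² - (-1)λ + (-20) = 0.
Discriminant = (-1)² - 4*(-20) = 1 + 80 = 81.
λ = (-1 ± √81) / 2 = (-1 ± 9) / 2 = -5, 4.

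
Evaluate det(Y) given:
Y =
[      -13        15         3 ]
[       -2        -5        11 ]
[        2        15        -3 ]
det(Y) = 2130

Expand along row 0 (cofactor expansion): det(Y) = a*(e*i - f*h) - b*(d*i - f*g) + c*(d*h - e*g), where the 3×3 is [[a, b, c], [d, e, f], [g, h, i]].
Minor M_00 = (-5)*(-3) - (11)*(15) = 15 - 165 = -150.
Minor M_01 = (-2)*(-3) - (11)*(2) = 6 - 22 = -16.
Minor M_02 = (-2)*(15) - (-5)*(2) = -30 + 10 = -20.
det(Y) = (-13)*(-150) - (15)*(-16) + (3)*(-20) = 1950 + 240 - 60 = 2130.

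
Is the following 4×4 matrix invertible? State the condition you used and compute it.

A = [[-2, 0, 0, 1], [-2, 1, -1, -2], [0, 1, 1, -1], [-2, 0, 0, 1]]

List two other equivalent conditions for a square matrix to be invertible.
No, not invertible; det(A) = 0 (two rows are equal, so the rows are linearly dependent). Equivalent conditions (failing for this A): rank(A) < 4; Ax = 0 has non-trivial solutions; 0 is an eigenvalue; the columns are linearly dependent.

To check invertibility, compute det(A).
In this matrix, row 0 and the last row are identical, so one row is a scalar multiple of another and the rows are linearly dependent.
A matrix with linearly dependent rows has det = 0 and is not invertible.
Equivalent failed conditions:
- rank(A) < 4.
- Ax = 0 has non-trivial solutions.
- 0 is an eigenvalue.
- The columns are linearly dependent.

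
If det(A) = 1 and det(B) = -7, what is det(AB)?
-7

Use the multiplicative property of determinants: det(AB) = det(A)*det(B).
det(AB) = (1)*(-7) = -7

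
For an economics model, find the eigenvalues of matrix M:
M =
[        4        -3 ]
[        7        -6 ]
λ = -3, 1

Solve det(M - λI) = 0. For a 2×2 matrix the characteristic equation is λ² - (trace)λ + det = 0.
trace(M) = a + d = 4 - 6 = -2.
det(M) = a*d - b*c = (4)*(-6) - (-3)*(7) = -24 + 21 = -3.
Characteristic equation: λ² - (-2)λ + (-3) = 0.
Discriminant = (-2)² - 4*(-3) = 4 + 12 = 16.
λ = (-2 ± √16) / 2 = (-2 ± 4) / 2 = -3, 1.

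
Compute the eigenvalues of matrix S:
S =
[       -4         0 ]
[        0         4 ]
λ = -4, 4

Solve det(S - λI) = 0. For a 2×2 matrix the characteristic equation is λ² - (trace)λ + det = 0.
trace(S) = a + d = -4 + 4 = 0.
det(S) = a*d - b*c = (-4)*(4) - (0)*(0) = -16 - 0 = -16.
Characteristic equation: λ² - (0)λ + (-16) = 0.
Discriminant = (0)² - 4*(-16) = 0 + 64 = 64.
λ = (0 ± √64) / 2 = (0 ± 8) / 2 = -4, 4.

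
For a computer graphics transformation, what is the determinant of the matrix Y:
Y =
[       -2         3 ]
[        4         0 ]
det(Y) = -12

For a 2×2 matrix [[a, b], [c, d]], det = a*d - b*c.
det(Y) = (-2)*(0) - (3)*(4) = 0 - 12 = -12.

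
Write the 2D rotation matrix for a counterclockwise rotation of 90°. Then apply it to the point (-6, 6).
R = [[0, -1], [1, 0]]; R·(-6, 6) = (-6, -6)

Rotation matrix formula: R(θ) = [[cos θ, -sin θ], [sin θ, cos θ]]
For θ = 90°:
cos(90°) = 0
sin(90°) = 1
R = [[0, -1], [1, 0]]
Apply to (-6, 6): [0·-6 + (-1)·6, 1·-6 + 0·6] = (-6, -6)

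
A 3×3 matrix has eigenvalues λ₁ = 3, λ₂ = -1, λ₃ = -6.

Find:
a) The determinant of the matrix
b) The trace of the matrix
det = 18, trace = -4

Two standard eigenvalue identities:
- det(A) equals the product of the eigenvalues (counted with multiplicity).
- trace(A) equals the sum of the eigenvalues.
det(A) = (3)*(-1)*(-6) = 18.
trace(A) = 3 - 1 - 6 = -4.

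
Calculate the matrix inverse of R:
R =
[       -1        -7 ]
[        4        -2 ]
det(R) = 30
R⁻¹ =
[    -1/15      7/30 ]
[    -2/15     -1/30 ]

For a 2×2 matrix R = [[a, b], [c, d]] with det(R) ≠ 0, R⁻¹ = (1/det(R)) * [[d, -b], [-c, a]].
det(R) = (-1)*(-2) - (-7)*(4) = 2 + 28 = 30.
R⁻¹ = (1/30) * [[-2, 7], [-4, -1]].
Dividing each entry by 30 and reducing:
R⁻¹ =
[    -1/15      7/30 ]
[    -2/15     -1/30 ]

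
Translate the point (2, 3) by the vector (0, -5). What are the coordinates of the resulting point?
(2, -2)

Translation by (0, -5):
x' = 2 + 0 = 2
y' = 3 + -5 = -2
Homogeneous matrix: [[1, 0, 0], [0, 1, -5], [0, 0, 1]]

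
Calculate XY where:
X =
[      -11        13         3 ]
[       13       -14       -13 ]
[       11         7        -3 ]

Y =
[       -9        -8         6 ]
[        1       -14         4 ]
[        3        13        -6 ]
XY =
[      121       -55       -32 ]
[     -170       -77       100 ]
[     -101      -225       112 ]

Matrix multiplication: (XY)[i][j] = sum over k of X[i][k] * Y[k][j].
  (XY)[0][0] = (-11)*(-9) + (13)*(1) + (3)*(3) = 121
  (XY)[0][1] = (-11)*(-8) + (13)*(-14) + (3)*(13) = -55
  (XY)[0][2] = (-11)*(6) + (13)*(4) + (3)*(-6) = -32
  (XY)[1][0] = (13)*(-9) + (-14)*(1) + (-13)*(3) = -170
  (XY)[1][1] = (13)*(-8) + (-14)*(-14) + (-13)*(13) = -77
  (XY)[1][2] = (13)*(6) + (-14)*(4) + (-13)*(-6) = 100
  (XY)[2][0] = (11)*(-9) + (7)*(1) + (-3)*(3) = -101
  (XY)[2][1] = (11)*(-8) + (7)*(-14) + (-3)*(13) = -225
  (XY)[2][2] = (11)*(6) + (7)*(4) + (-3)*(-6) = 112
XY =
[      121       -55       -32 ]
[     -170       -77       100 ]
[     -101      -225       112 ]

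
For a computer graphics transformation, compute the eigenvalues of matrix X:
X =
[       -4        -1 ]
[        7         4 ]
λ = -3, 3

Solve det(X - λI) = 0. For a 2×2 matrix the characteristic equation is λ² - (trace)λ + det = 0.
trace(X) = a + d = -4 + 4 = 0.
det(X) = a*d - b*c = (-4)*(4) - (-1)*(7) = -16 + 7 = -9.
Characteristic equation: λ² - (0)λ + (-9) = 0.
Discriminant = (0)² - 4*(-9) = 0 + 36 = 36.
λ = (0 ± √36) / 2 = (0 ± 6) / 2 = -3, 3.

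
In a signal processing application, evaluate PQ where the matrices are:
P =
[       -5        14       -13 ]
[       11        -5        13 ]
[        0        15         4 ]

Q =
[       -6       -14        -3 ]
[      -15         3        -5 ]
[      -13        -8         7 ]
PQ =
[      -11       216      -146 ]
[     -160      -273        83 ]
[     -277        13       -47 ]

Matrix multiplication: (PQ)[i][j] = sum over k of P[i][k] * Q[k][j].
  (PQ)[0][0] = (-5)*(-6) + (14)*(-15) + (-13)*(-13) = -11
  (PQ)[0][1] = (-5)*(-14) + (14)*(3) + (-13)*(-8) = 216
  (PQ)[0][2] = (-5)*(-3) + (14)*(-5) + (-13)*(7) = -146
  (PQ)[1][0] = (11)*(-6) + (-5)*(-15) + (13)*(-13) = -160
  (PQ)[1][1] = (11)*(-14) + (-5)*(3) + (13)*(-8) = -273
  (PQ)[1][2] = (11)*(-3) + (-5)*(-5) + (13)*(7) = 83
  (PQ)[2][0] = (0)*(-6) + (15)*(-15) + (4)*(-13) = -277
  (PQ)[2][1] = (0)*(-14) + (15)*(3) + (4)*(-8) = 13
  (PQ)[2][2] = (0)*(-3) + (15)*(-5) + (4)*(7) = -47
PQ =
[      -11       216      -146 ]
[     -160      -273        83 ]
[     -277        13       -47 ]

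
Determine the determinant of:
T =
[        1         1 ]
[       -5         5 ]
det(T) = 10

For a 2×2 matrix [[a, b], [c, d]], det = a*d - b*c.
det(T) = (1)*(5) - (1)*(-5) = 5 + 5 = 10.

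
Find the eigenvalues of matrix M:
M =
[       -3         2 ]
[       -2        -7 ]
λ = -5, -5

Solve det(M - λI) = 0. For a 2×2 matrix the characteristic equation is λ² - (trace)λ + det = 0.
trace(M) = a + d = -3 - 7 = -10.
det(M) = a*d - b*c = (-3)*(-7) - (2)*(-2) = 21 + 4 = 25.
Characteristic equation: λ² - (-10)λ + (25) = 0.
Discriminant = (-10)² - 4*(25) = 100 - 100 = 0.
λ = (-10 ± √0) / 2 = (-10 ± 0) / 2 = -5, -5.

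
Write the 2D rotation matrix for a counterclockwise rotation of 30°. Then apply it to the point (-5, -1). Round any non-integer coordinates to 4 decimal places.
R = [[√3/2, -1/2], [1/2, √3/2]]; R·(-5, -1) = (-3.8301, -3.3660)

Rotation matrix formula: R(θ) = [[cos θ, -sin θ], [sin θ, cos θ]]
For θ = 30°:
cos(30°) = √3/2
sin(30°) = 1/2
R = [[√3/2, -1/2], [1/2, √3/2]]
Apply to (-5, -1): [√3/2·-5 + (-1/2)·-1, 1/2·-5 + √3/2·-1] = (-3.8301, -3.3660)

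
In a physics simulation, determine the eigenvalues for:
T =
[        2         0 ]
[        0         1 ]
λ = 1, 2

Solve det(T - λI) = 0. For a 2×2 matrix the characteristic equation is λ² - (trace)λ + det = 0.
trace(T) = a + d = 2 + 1 = 3.
det(T) = a*d - b*c = (2)*(1) - (0)*(0) = 2 - 0 = 2.
Characteristic equation: λ² - (3)λ + (2) = 0.
Discriminant = (3)² - 4*(2) = 9 - 8 = 1.
λ = (3 ± √1) / 2 = (3 ± 1) / 2 = 1, 2.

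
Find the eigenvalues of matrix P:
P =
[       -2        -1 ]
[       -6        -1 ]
λ = -4, 1

Solve det(P - λI) = 0. For a 2×2 matrix the characteristic equation is λ² - (trace)λ + det = 0.
trace(P) = a + d = -2 - 1 = -3.
det(P) = a*d - b*c = (-2)*(-1) - (-1)*(-6) = 2 - 6 = -4.
Characteristic equation: λ² - (-3)λ + (-4) = 0.
Discriminant = (-3)² - 4*(-4) = 9 + 16 = 25.
λ = (-3 ± √25) / 2 = (-3 ± 5) / 2 = -4, 1.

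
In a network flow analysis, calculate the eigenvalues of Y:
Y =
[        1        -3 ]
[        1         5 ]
λ = 2, 4

Solve det(Y - λI) = 0. For a 2×2 matrix the characteristic equation is λ² - (trace)λ + det = 0.
trace(Y) = a + d = 1 + 5 = 6.
det(Y) = a*d - b*c = (1)*(5) - (-3)*(1) = 5 + 3 = 8.
Characteristic equation: λ² - (6)λ + (8) = 0.
Discriminant = (6)² - 4*(8) = 36 - 32 = 4.
λ = (6 ± √4) / 2 = (6 ± 2) / 2 = 2, 4.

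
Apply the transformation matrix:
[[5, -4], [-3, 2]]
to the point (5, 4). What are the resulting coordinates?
(9, -7)

Matrix multiplication:
[[5, -4], [-3, 2]] × [5, 4]ᵀ
= [5×5 + -4×4, -3×5 + 2×4]ᵀ
= [9.0000, -7.0000]ᵀ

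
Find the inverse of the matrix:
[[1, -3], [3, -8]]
[[-8, 3], [-3, 1]]

For [[a,b],[c,d]], inverse = (1/det)·[[d,-b],[-c,a]]
det = 1·-8 - -3·3 = 1
Inverse = (1/1)·[[-8, 3], [-3, 1]]
        = [[-8, 3], [-3, 1]]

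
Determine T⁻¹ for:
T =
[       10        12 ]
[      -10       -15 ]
det(T) = -30
T⁻¹ =
[      1/2       2/5 ]
[     -1/3      -1/3 ]

For a 2×2 matrix T = [[a, b], [c, d]] with det(T) ≠ 0, T⁻¹ = (1/det(T)) * [[d, -b], [-c, a]].
det(T) = (10)*(-15) - (12)*(-10) = -150 + 120 = -30.
T⁻¹ = (1/-30) * [[-15, -12], [10, 10]].
Dividing each entry by -30 and reducing:
T⁻¹ =
[      1/2       2/5 ]
[     -1/3      -1/3 ]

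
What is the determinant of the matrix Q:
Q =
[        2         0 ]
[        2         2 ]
det(Q) = 4

For a 2×2 matrix [[a, b], [c, d]], det = a*d - b*c.
det(Q) = (2)*(2) - (0)*(2) = 4 - 0 = 4.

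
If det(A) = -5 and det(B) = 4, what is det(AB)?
-20

Use the multiplicative property of determinants: det(AB) = det(A)*det(B).
det(AB) = (-5)*(4) = -20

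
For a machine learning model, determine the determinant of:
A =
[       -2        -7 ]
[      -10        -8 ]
det(A) = -54

For a 2×2 matrix [[a, b], [c, d]], det = a*d - b*c.
det(A) = (-2)*(-8) - (-7)*(-10) = 16 - 70 = -54.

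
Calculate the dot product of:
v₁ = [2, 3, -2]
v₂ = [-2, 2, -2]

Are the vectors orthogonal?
6, No

The dot product is the sum of products of corresponding components.
v₁·v₂ = (2)*(-2) + (3)*(2) + (-2)*(-2) = -4 + 6 + 4 = 6.
Two vectors are orthogonal iff their dot product is 0; here the dot product is 6, so the vectors are not orthogonal.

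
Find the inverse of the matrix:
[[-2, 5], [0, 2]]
[[-1/2, 5/4], [0, 1/2]]

For [[a,b],[c,d]], inverse = (1/det)·[[d,-b],[-c,a]]
det = -2·2 - 5·0 = -4
Inverse = (1/-4)·[[2, -5], [0, -2]]
        = [[-1/2, 5/4], [0, 1/2]]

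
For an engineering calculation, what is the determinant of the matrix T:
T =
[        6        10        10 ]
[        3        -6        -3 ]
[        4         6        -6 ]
det(T) = 804

Expand along row 0 (cofactor expansion): det(T) = a*(e*i - f*h) - b*(d*i - f*g) + c*(d*h - e*g), where the 3×3 is [[a, b, c], [d, e, f], [g, h, i]].
Minor M_00 = (-6)*(-6) - (-3)*(6) = 36 + 18 = 54.
Minor M_01 = (3)*(-6) - (-3)*(4) = -18 + 12 = -6.
Minor M_02 = (3)*(6) - (-6)*(4) = 18 + 24 = 42.
det(T) = (6)*(54) - (10)*(-6) + (10)*(42) = 324 + 60 + 420 = 804.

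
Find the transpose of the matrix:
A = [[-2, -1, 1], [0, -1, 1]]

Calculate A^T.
[[-2, 0], [-1, -1], [1, 1]]

The transpose sends entry (i,j) to (j,i); rows become columns.
Row 0 of A: [-2, -1, 1] -> column 0 of A^T.
Row 1 of A: [0, -1, 1] -> column 1 of A^T.
A^T = [[-2, 0], [-1, -1], [1, 1]]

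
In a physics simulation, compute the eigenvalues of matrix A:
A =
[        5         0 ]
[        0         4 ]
λ = 4, 5

Solve det(A - λI) = 0. For a 2×2 matrix the characteristic equation is λ² - (trace)λ + det = 0.
trace(A) = a + d = 5 + 4 = 9.
det(A) = a*d - b*c = (5)*(4) - (0)*(0) = 20 - 0 = 20.
Characteristic equation: λ² - (9)λ + (20) = 0.
Discriminant = (9)² - 4*(20) = 81 - 80 = 1.
λ = (9 ± √1) / 2 = (9 ± 1) / 2 = 4, 5.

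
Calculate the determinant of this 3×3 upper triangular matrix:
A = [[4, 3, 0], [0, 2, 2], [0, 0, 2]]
16

The determinant of a triangular matrix is the product of its diagonal entries (the off-diagonal entries above the diagonal do not affect it).
det(A) = (4) * (2) * (2) = 16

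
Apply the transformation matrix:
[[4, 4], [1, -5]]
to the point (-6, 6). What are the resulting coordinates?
(0, -36)

Matrix multiplication:
[[4, 4], [1, -5]] × [-6, 6]ᵀ
= [4×-6 + 4×6, 1×-6 + -5×6]ᵀ
= [0.0000, -36.0000]ᵀ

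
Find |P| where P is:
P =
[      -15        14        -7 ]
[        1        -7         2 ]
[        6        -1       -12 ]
det(P) = -1241

Expand along row 0 (cofactor expansion): det(P) = a*(e*i - f*h) - b*(d*i - f*g) + c*(d*h - e*g), where the 3×3 is [[a, b, c], [d, e, f], [g, h, i]].
Minor M_00 = (-7)*(-12) - (2)*(-1) = 84 + 2 = 86.
Minor M_01 = (1)*(-12) - (2)*(6) = -12 - 12 = -24.
Minor M_02 = (1)*(-1) - (-7)*(6) = -1 + 42 = 41.
det(P) = (-15)*(86) - (14)*(-24) + (-7)*(41) = -1290 + 336 - 287 = -1241.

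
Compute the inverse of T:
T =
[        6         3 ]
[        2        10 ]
det(T) = 54
T⁻¹ =
[     5/27     -1/18 ]
[    -1/27       1/9 ]

For a 2×2 matrix T = [[a, b], [c, d]] with det(T) ≠ 0, T⁻¹ = (1/det(T)) * [[d, -b], [-c, a]].
det(T) = (6)*(10) - (3)*(2) = 60 - 6 = 54.
T⁻¹ = (1/54) * [[10, -3], [-2, 6]].
Dividing each entry by 54 and reducing:
T⁻¹ =
[     5/27     -1/18 ]
[    -1/27       1/9 ]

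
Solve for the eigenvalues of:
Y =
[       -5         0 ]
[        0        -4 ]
λ = -5, -4

Solve det(Y - λI) = 0. For a 2×2 matrix the characteristic equation is λ² - (trace)λ + det = 0.
trace(Y) = a + d = -5 - 4 = -9.
det(Y) = a*d - b*c = (-5)*(-4) - (0)*(0) = 20 - 0 = 20.
Characteristic equation: λ² - (-9)λ + (20) = 0.
Discriminant = (-9)² - 4*(20) = 81 - 80 = 1.
λ = (-9 ± √1) / 2 = (-9 ± 1) / 2 = -5, -4.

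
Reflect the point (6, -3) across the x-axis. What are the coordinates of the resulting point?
(6, 3)

Reflection across x-axis: (6, -3) → (6, 3)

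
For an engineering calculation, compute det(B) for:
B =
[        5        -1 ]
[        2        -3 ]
det(B) = -13

For a 2×2 matrix [[a, b], [c, d]], det = a*d - b*c.
det(B) = (5)*(-3) - (-1)*(2) = -15 + 2 = -13.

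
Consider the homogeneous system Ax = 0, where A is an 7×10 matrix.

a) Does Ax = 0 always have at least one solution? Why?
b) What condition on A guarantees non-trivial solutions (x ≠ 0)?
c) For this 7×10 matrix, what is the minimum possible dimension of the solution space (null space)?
a) Yes, x = 0 is always a solution. b) When A has linearly dependent columns (rank < n). c) Minimum nullity = 3.

a) x = 0 satisfies A·0 = 0, so the zero vector is always a solution.
b) Non-trivial solutions exist iff the columns of A are linearly dependent, equivalently rank(A) < n (the number of columns).
c) By rank-nullity, rank(A) + nullity(A) = n = 10. Since A has only 7 rows, rank(A) ≤ 7, so nullity(A) ≥ 10 - 7 = 3.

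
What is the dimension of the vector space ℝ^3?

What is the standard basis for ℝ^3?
Dimension = 3; standard basis = {e_1, e_2, e_3}

ℝ^3 is the space of 3-tuples of real numbers; its dimension is 3.
The standard basis consists of 3 vectors: e_1, e_2, e_3, where e_i is the vector with 1 in position i and 0 elsewhere.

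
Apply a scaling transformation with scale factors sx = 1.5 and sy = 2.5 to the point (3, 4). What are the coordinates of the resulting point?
(4.5, 10.0)

Scaling matrix:
[[1.50, 0], [0, 2.50]]
Result: (3 × 1.5, 4 × 2.5) = (4.5, 10.0)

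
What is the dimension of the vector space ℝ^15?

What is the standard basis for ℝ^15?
Dimension = 15; standard basis = {e_1, e_2, e_3, …, e_15}

ℝ^15 is the space of 15-tuples of real numbers; its dimension is 15.
The standard basis consists of 15 vectors: e_1, e_2, e_3, …, e_15, where e_i is the vector with 1 in position i and 0 elsewhere.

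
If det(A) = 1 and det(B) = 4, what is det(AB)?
4

Use the multiplicative property of determinants: det(AB) = det(A)*det(B).
det(AB) = (1)*(4) = 4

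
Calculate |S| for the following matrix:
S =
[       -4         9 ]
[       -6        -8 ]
det(S) = 86

For a 2×2 matrix [[a, b], [c, d]], det = a*d - b*c.
det(S) = (-4)*(-8) - (9)*(-6) = 32 + 54 = 86.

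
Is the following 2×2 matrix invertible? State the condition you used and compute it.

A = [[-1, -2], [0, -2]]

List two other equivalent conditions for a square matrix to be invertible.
Yes, invertible; det(A) = 2 ≠ 0. Equivalent conditions: rank(A) = 2; Ax = 0 has only the trivial solution; 0 is not an eigenvalue; the columns of A are linearly independent.

To check invertibility, compute det(A).
The given matrix is triangular, so det(A) equals the product of its diagonal entries = 2 ≠ 0.
Since det(A) ≠ 0, A is invertible.
Equivalent conditions for a square matrix A to be invertible:
- rank(A) = 2 (full rank).
- The homogeneous system Ax = 0 has only the trivial solution x = 0.
- 0 is not an eigenvalue of A.
- The columns (equivalently rows) of A are linearly independent.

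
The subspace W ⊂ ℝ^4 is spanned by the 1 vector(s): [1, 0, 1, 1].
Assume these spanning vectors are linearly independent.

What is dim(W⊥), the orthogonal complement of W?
dim(W⊥) = 3

For any subspace W of ℝ^n, dim(W) + dim(W⊥) = n (the whole-space dimension).
Here the given 1 vectors are linearly independent, so dim(W) = 1.
Thus dim(W⊥) = n - dim(W) = 4 - 1 = 3.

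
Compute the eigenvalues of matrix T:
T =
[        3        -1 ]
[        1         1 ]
λ = 2, 2

Solve det(T - λI) = 0. For a 2×2 matrix the characteristic equation is λ² - (trace)λ + det = 0.
trace(T) = a + d = 3 + 1 = 4.
det(T) = a*d - b*c = (3)*(1) - (-1)*(1) = 3 + 1 = 4.
Characteristic equation: λ² - (4)λ + (4) = 0.
Discriminant = (4)² - 4*(4) = 16 - 16 = 0.
λ = (4 ± √0) / 2 = (4 ± 0) / 2 = 2, 2.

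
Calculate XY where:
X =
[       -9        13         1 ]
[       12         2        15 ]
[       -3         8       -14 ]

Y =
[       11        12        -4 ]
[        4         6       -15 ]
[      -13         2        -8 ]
XY =
[      -60       -28      -167 ]
[      -55       186      -198 ]
[      181       -16         4 ]

Matrix multiplication: (XY)[i][j] = sum over k of X[i][k] * Y[k][j].
  (XY)[0][0] = (-9)*(11) + (13)*(4) + (1)*(-13) = -60
  (XY)[0][1] = (-9)*(12) + (13)*(6) + (1)*(2) = -28
  (XY)[0][2] = (-9)*(-4) + (13)*(-15) + (1)*(-8) = -167
  (XY)[1][0] = (12)*(11) + (2)*(4) + (15)*(-13) = -55
  (XY)[1][1] = (12)*(12) + (2)*(6) + (15)*(2) = 186
  (XY)[1][2] = (12)*(-4) + (2)*(-15) + (15)*(-8) = -198
  (XY)[2][0] = (-3)*(11) + (8)*(4) + (-14)*(-13) = 181
  (XY)[2][1] = (-3)*(12) + (8)*(6) + (-14)*(2) = -16
  (XY)[2][2] = (-3)*(-4) + (8)*(-15) + (-14)*(-8) = 4
XY =
[      -60       -28      -167 ]
[      -55       186      -198 ]
[      181       -16         4 ]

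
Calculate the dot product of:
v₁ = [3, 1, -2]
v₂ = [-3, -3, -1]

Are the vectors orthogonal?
-10, No

The dot product is the sum of products of corresponding components.
v₁·v₂ = (3)*(-3) + (1)*(-3) + (-2)*(-1) = -9 - 3 + 2 = -10.
Two vectors are orthogonal iff their dot product is 0; here the dot product is -10, so the vectors are not orthogonal.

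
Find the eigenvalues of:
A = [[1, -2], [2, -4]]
λ = -3, 0

Solve det(A - λI) = 0. For a 2×2 matrix this is λ² - (trace)λ + det = 0.
trace(A) = 1 - 4 = -3.
det(A) = (1)*(-4) - (-2)*(2) = -4 + 4 = 0.
Characteristic equation: λ² - (-3)λ + (0) = 0.
Discriminant: (-3)² - 4*(0) = 9 - 0 = 9.
Roots: λ = (-3 ± √9) / 2 = -3, 0.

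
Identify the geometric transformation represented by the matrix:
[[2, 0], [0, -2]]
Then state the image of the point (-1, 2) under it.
non-uniform scaling by (2, -2); image of (-1, 2) is (-2, -4)

This is diagonal with distinct entries, so it scales the x-axis by 2 and the y-axis by -2.
The matrix [[2, 0], [0, -2]] represents: non-uniform scaling by (2, -2).
Applying it to (-1, 2): [2·-1 + 0·2, 0·-1 + -2·2] = (-2, -4).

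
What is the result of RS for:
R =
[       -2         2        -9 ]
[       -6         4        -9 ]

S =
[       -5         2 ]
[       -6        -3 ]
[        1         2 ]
RS =
[      -11       -28 ]
[       -3       -42 ]

Matrix multiplication: (RS)[i][j] = sum over k of R[i][k] * S[k][j].
  (RS)[0][0] = (-2)*(-5) + (2)*(-6) + (-9)*(1) = -11
  (RS)[0][1] = (-2)*(2) + (2)*(-3) + (-9)*(2) = -28
  (RS)[1][0] = (-6)*(-5) + (4)*(-6) + (-9)*(1) = -3
  (RS)[1][1] = (-6)*(2) + (4)*(-3) + (-9)*(2) = -42
RS =
[      -11       -28 ]
[       -3       -42 ]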